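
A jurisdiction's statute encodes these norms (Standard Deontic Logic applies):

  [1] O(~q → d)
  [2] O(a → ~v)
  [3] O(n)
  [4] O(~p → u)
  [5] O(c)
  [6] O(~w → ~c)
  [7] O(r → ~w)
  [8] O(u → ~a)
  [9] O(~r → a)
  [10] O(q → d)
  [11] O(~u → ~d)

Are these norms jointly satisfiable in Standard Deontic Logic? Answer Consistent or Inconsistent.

Premises 10 and 1 cover both cases: O(q → d) and O(~q → d). Since q ∨ ~q is a tautology, O(d) follows.
The contrapositive of premise 11 (O(~u → ~d)) is O(d → u), and O(d) is already established, so O(u).
With premise 8, O(u → ~a), the K-axiom yields O(~a).
The contrapositive of premise 9 (O(~r → a)) is O(~a → r), and O(~a) is already established, so O(r).
Applying K to premise 7 (O(r → ~w)) and O(r) yields O(~w).
From O(~w) and premise 6, O(~w → ~c), we obtain O(~c).
Yet premise 5 states O(c).
We now have both O(~c) and O(c) — c is simultaneously obligatory and forbidden, violating the D-axiom.

Inconsistent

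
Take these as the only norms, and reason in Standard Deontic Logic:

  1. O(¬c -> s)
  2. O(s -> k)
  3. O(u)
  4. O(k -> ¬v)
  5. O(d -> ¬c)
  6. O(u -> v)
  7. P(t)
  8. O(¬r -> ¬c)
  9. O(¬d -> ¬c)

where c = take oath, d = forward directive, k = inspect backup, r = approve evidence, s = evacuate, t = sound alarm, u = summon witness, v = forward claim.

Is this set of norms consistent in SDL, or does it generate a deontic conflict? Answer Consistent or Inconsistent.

Inconsistent

Premises 5 and 9 cover both cases: O(d -> ¬c) and O(¬d -> ¬c). Since d ∨ ¬d is a tautology, O(¬c) follows.
From O(¬c) and premise 1, O(¬c -> s), we obtain O(s).
From O(s) and premise 2, O(s -> k), we obtain O(k).
Applying K to premise 4 (O(k -> ¬v)) and O(k) yields O(¬v).
Premise 6, O(u -> v), contraposes to O(¬v -> ¬u); with O(¬v) we get O(¬u).
But premise 3 directly asserts O(u).
We now have both O(¬u) and O(u) — u is simultaneously obligatory and forbidden, violating the D-axiom.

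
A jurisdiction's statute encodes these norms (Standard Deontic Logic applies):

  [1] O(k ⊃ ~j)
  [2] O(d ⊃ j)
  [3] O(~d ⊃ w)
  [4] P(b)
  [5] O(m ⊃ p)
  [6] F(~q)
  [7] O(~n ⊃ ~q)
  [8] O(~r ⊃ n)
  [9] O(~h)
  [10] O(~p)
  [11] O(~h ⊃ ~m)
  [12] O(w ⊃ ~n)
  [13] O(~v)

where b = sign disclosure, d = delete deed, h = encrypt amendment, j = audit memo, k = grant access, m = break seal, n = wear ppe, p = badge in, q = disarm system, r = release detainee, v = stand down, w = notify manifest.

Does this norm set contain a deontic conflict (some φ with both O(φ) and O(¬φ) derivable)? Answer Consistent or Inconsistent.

Premise 5 is O(m ⊃ p), but O(m) is not derivable from the premises, so it does not yield O(p).
So O(p) is not derivable, and the apparent clash with O(~p) does not arise.
A world satisfying every obligation exists (e.g. b=false, d=true, h=false, j=true, k=false, m=false, n=true, p=false, q=true, r=false, v=false, w=false); no atom is both obligatory and forbidden, so the set is consistent.

Consistent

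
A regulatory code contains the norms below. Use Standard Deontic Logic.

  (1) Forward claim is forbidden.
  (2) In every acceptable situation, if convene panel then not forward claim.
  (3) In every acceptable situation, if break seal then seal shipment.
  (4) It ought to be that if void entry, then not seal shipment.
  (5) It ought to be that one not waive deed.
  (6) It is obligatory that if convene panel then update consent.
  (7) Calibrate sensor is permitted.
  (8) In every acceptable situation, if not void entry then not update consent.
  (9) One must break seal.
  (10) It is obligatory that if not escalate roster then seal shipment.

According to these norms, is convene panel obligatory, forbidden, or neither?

Forbidden

Premise 9 states O(break_seal) outright.
Applying K to premise 3 (O(break_seal → seal_shipment)) and O(break_seal) yields O(seal_shipment).
Premise 4 is O(void_entry → ¬seal_shipment); contrapositively O(seal_shipment → ¬void_entry). Since O(seal_shipment) holds, K gives O(¬void_entry).
With premise 8, O(¬void_entry → ¬update_consent), the K-axiom yields O(¬update_consent).
Premise 6, O(convene_panel → update_consent), contraposes to O(¬update_consent → ¬convene_panel); with O(¬update_consent) we get O(¬convene_panel).
Premises 1, 2, 5, 7, 10 do not contribute to this derivation.
Thus O(¬convene_panel), which is F(convene_panel): convene_panel is forbidden.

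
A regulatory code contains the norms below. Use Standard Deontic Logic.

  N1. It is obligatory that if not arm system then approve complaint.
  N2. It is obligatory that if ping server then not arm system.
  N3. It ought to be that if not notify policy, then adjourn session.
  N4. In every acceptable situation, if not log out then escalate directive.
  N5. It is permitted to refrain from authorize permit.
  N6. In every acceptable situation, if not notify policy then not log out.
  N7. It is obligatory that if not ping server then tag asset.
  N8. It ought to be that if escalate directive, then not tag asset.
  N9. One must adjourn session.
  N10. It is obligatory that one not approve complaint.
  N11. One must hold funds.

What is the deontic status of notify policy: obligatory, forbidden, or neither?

Obligatory

Premise 10 gives O(¬approve_complaint).
Premise 1, O(¬arm_system → approve_complaint), contraposes to O(¬approve_complaint → arm_system); with O(¬approve_complaint) we get O(arm_system).
Premise 2, O(ping_server → ¬arm_system), contraposes to O(arm_system → ¬ping_server); with O(arm_system) we get O(¬ping_server).
Applying K to premise 7 (O(¬ping_server → tag_asset)) and O(¬ping_server) yields O(tag_asset).
Premise 8 is O(escalate_directive → ¬tag_asset); contrapositively O(tag_asset → ¬escalate_directive). Since O(tag_asset) holds, K gives O(¬escalate_directive).
Premise 4, O(¬log_out → escalate_directive), contraposes to O(¬escalate_directive → log_out); with O(¬escalate_directive) we get O(log_out).
Premise 6, O(¬notify_policy → ¬log_out), contraposes to O(log_out → notify_policy); with O(log_out) we get O(notify_policy).
Premises 3, 5, 9, 11 do not contribute to this derivation.
Hence notify_policy is obligatory.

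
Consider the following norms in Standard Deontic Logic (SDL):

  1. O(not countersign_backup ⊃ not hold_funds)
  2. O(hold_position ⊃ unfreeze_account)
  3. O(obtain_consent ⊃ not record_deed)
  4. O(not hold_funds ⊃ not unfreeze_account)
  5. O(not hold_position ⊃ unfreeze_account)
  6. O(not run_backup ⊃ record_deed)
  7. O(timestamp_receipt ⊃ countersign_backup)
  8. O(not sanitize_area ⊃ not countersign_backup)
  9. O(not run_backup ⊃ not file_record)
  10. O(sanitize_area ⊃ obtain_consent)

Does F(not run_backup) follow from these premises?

Yes

By case analysis on hold_position: premise 2 gives O(hold_position ⊃ unfreeze_account) and premise 5 gives O(not hold_position ⊃ unfreeze_account), so O(unfreeze_account) either way.
The contrapositive of premise 4 (O(not hold_funds ⊃ not unfreeze_account)) is O(unfreeze_account ⊃ hold_funds), and O(unfreeze_account) is already established, so O(hold_funds).
Premise 1, O(not countersign_backup ⊃ not hold_funds), contraposes to O(hold_funds ⊃ countersign_backup); with O(hold_funds) we get O(countersign_backup).
Premise 8, O(not sanitize_area ⊃ not countersign_backup), contraposes to O(countersign_backup ⊃ sanitize_area); with O(countersign_backup) we get O(sanitize_area).
With premise 10, O(sanitize_area ⊃ obtain_consent), the K-axiom yields O(obtain_consent).
From O(obtain_consent) and premise 3, O(obtain_consent ⊃ not record_deed), we obtain O(not record_deed).
The contrapositive of premise 6 (O(not run_backup ⊃ record_deed)) is O(not record_deed ⊃ run_backup), and O(not record_deed) is already established, so O(run_backup).
Premises 7, 9 do not contribute to this derivation.
So O(run_backup) holds, i.e. F(not run_backup). The claim follows.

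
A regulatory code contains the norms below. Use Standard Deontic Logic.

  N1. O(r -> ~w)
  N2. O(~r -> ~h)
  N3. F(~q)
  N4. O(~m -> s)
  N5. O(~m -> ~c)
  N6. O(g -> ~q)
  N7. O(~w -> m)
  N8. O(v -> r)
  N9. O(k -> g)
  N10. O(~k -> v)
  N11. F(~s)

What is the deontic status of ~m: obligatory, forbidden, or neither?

Premise 3, F(~q), is equivalent to O(q).
Premise 6 is O(g -> ~q); contrapositively O(q -> ~g). Since O(q) holds, K gives O(~g).
Premise 9 is O(k -> g); contrapositively O(~g -> ~k). Since O(~g) holds, K gives O(~k).
Premise 10 is O(~k -> v); since O(~k), deontic closure gives O(v).
Premise 8 is O(v -> r); since O(v), deontic closure gives O(r).
With premise 1, O(r -> ~w), the K-axiom yields O(~w).
With premise 7, O(~w -> m), the K-axiom yields O(m).
Premises 2, 4, 5, 11 do not contribute to this derivation.
Thus O(m), which is F(~m): ~m is forbidden.

Forbidden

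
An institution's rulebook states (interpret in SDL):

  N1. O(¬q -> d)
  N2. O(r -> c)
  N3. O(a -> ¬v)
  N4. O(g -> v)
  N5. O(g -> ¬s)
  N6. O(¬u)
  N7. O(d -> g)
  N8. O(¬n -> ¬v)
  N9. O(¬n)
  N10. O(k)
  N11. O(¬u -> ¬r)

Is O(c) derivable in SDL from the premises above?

Premise 2 is O(r -> c), but O(r) is not derivable from the premises, so it does not yield O(c).
No other premise forces O(c). An ideal world satisfying every premise can still have c false, so O(c) is not derivable.

No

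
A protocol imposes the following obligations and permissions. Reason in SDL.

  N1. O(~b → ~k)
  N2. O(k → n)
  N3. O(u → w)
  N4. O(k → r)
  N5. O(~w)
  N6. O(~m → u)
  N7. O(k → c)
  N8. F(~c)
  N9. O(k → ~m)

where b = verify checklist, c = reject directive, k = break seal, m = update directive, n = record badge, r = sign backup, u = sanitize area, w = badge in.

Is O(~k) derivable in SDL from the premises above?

Yes

From premise 5 we have O(~w).
Premise 3 is O(u → w); contrapositively O(~w → ~u). Since O(~w) holds, K gives O(~u).
Premise 6 is O(~m → u); contrapositively O(~u → m). Since O(~u) holds, K gives O(m).
Premise 9 is O(k → ~m); contrapositively O(m → ~k). Since O(m) holds, K gives O(~k).
Premises 1, 2, 4, 7, 8 do not contribute to this derivation.
So O(~k) follows.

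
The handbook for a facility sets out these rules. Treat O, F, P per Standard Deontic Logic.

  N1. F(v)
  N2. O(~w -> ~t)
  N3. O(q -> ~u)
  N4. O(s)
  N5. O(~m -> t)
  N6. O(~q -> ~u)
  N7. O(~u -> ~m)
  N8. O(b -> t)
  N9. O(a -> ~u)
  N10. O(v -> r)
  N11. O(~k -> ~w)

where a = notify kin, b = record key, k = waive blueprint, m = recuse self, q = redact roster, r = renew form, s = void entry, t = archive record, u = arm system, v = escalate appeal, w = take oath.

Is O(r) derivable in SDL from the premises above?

Premise 10 is O(v -> r), but O(v) is not derivable from the premises, so it does not yield O(r).
No other premise forces O(r). An ideal world satisfying every premise can still have r false, so O(r) is not derivable.

No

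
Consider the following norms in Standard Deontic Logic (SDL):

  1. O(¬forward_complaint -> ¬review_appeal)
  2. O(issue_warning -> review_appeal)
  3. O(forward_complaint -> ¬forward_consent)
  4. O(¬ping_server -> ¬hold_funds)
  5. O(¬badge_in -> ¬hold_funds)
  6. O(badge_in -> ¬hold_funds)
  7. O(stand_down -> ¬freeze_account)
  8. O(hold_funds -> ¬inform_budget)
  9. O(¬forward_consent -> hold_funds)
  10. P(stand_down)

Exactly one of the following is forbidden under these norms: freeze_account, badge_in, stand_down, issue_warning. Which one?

issue_warning

By case analysis on badge_in: premise 6 gives O(badge_in -> ¬hold_funds) and premise 5 gives O(¬badge_in -> ¬hold_funds), so O(¬hold_funds) either way.
Premise 9, O(¬forward_consent -> hold_funds), contraposes to O(¬hold_funds -> forward_consent); with O(¬hold_funds) we get O(forward_consent).
Premise 3 is O(forward_complaint -> ¬forward_consent); contrapositively O(forward_consent -> ¬forward_complaint). Since O(forward_consent) holds, K gives O(¬forward_complaint).
Applying K to premise 1 (O(¬forward_complaint -> ¬review_appeal)) and O(¬forward_complaint) yields O(¬review_appeal).
Premise 2, O(issue_warning -> review_appeal), contraposes to O(¬review_appeal -> ¬issue_warning); with O(¬review_appeal) we get O(¬issue_warning).
So O(¬issue_warning) holds, i.e. issue_warning is forbidden. None of the other listed options is forbidden under the premises.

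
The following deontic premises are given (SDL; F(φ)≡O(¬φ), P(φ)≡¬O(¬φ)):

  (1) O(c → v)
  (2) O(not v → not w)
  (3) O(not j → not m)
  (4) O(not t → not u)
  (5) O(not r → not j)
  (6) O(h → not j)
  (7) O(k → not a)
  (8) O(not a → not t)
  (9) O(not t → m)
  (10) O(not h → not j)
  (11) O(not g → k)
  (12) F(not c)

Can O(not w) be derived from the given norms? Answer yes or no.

No

Premise 2 is O(not v → not w), but O(not v) is not derivable from the premises, so it does not yield O(not w).
No other premise forces O(not w). An ideal world satisfying every premise can still have not w false, so O(not w) is not derivable.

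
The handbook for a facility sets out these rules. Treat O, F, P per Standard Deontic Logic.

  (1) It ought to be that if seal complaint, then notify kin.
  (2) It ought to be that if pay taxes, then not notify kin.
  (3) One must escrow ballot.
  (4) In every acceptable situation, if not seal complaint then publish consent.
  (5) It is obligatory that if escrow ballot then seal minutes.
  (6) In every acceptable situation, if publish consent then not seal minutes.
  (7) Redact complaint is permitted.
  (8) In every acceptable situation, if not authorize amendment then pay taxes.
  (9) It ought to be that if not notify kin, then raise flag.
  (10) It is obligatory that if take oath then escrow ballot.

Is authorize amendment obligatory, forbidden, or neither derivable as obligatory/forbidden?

Premise 3 gives O(escrow_ballot).
Premise 5 is O(escrow_ballot → seal_minutes); since O(escrow_ballot), deontic closure gives O(seal_minutes).
Premise 6, O(publish_consent → ¬seal_minutes), contraposes to O(seal_minutes → ¬publish_consent); with O(seal_minutes) we get O(¬publish_consent).
Premise 4, O(¬seal_complaint → publish_consent), contraposes to O(¬publish_consent → seal_complaint); with O(¬publish_consent) we get O(seal_complaint).
From O(seal_complaint) and premise 1, O(seal_complaint → notify_kin), we obtain O(notify_kin).
Premise 2, O(pay_taxes → ¬notify_kin), contraposes to O(notify_kin → ¬pay_taxes); with O(notify_kin) we get O(¬pay_taxes).
The contrapositive of premise 8 (O(¬authorize_amendment → pay_taxes)) is O(¬pay_taxes → authorize_amendment), and O(¬pay_taxes) is already established, so O(authorize_amendment).
Premises 7, 9, 10 do not contribute to this derivation.
Hence authorize_amendment is obligatory.

Obligatory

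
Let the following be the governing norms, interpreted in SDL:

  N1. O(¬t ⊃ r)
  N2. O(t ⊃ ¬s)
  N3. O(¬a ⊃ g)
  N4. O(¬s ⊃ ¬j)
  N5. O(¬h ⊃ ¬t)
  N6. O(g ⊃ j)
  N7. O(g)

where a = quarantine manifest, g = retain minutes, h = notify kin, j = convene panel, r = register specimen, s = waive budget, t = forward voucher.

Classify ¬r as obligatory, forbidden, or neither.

Premise 7 gives O(g).
With premise 6, O(g ⊃ j), the K-axiom yields O(j).
The contrapositive of premise 4 (O(¬s ⊃ ¬j)) is O(j ⊃ s), and O(j) is already established, so O(s).
The contrapositive of premise 2 (O(t ⊃ ¬s)) is O(s ⊃ ¬t), and O(s) is already established, so O(¬t).
With premise 1, O(¬t ⊃ r), the K-axiom yields O(r).
Premises 3, 5 do not contribute to this derivation.
Thus O(r), which is F(¬r): ¬r is forbidden.

Forbidden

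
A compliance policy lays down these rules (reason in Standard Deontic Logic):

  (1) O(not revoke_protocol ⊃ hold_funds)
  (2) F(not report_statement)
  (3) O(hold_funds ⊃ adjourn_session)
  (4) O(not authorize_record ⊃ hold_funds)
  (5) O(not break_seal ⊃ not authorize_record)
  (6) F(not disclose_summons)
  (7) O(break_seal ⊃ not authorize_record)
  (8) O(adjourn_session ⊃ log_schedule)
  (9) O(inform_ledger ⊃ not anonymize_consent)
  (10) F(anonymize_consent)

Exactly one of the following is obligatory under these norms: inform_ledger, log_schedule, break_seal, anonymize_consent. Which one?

log_schedule

Premises 5 and 7 cover both cases: O(not break_seal ⊃ not authorize_record) and O(break_seal ⊃ not authorize_record). Since not break_seal ∨ break_seal is a tautology, O(not authorize_record) follows.
From O(not authorize_record) and premise 4, O(not authorize_record ⊃ hold_funds), we obtain O(hold_funds).
With premise 3, O(hold_funds ⊃ adjourn_session), the K-axiom yields O(adjourn_session).
Applying K to premise 8 (O(adjourn_session ⊃ log_schedule)) and O(adjourn_session) yields O(log_schedule).
So O(log_schedule) holds — log_schedule is obligatory. None of the other listed options is made obligatory by any chain of premises.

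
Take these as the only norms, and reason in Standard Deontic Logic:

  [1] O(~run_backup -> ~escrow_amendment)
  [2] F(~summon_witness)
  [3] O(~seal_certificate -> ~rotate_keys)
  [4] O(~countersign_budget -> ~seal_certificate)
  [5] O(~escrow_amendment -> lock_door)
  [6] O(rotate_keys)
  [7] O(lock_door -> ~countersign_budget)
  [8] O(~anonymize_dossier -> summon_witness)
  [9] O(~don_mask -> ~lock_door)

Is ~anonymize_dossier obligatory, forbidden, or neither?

Premise 8 is O(~anonymize_dossier -> summon_witness); even if O(summon_witness) held, inferring O(~anonymize_dossier) would be affirming the consequent — invalid.
No premise or chain of K-axiom applications forces O(~anonymize_dossier), and none forces O(anonymize_dossier). So ~anonymize_dossier is neither obligatory nor forbidden under these norms.

Neither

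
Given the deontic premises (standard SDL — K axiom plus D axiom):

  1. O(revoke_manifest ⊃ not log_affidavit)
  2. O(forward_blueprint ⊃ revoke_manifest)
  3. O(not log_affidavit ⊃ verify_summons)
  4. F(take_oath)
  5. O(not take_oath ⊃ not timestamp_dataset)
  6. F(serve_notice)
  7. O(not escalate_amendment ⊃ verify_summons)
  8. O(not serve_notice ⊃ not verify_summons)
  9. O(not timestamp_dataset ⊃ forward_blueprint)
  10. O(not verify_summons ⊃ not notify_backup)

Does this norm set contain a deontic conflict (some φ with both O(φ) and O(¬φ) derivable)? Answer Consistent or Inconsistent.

Inconsistent

F(take_oath) at premise 4 means O(not take_oath).
With premise 5, O(not take_oath ⊃ not timestamp_dataset), the K-axiom yields O(not timestamp_dataset).
Premise 9 is O(not timestamp_dataset ⊃ forward_blueprint); since O(not timestamp_dataset), deontic closure gives O(forward_blueprint).
Premise 2 is O(forward_blueprint ⊃ revoke_manifest); since O(forward_blueprint), deontic closure gives O(revoke_manifest).
Applying K to premise 1 (O(revoke_manifest ⊃ not log_affidavit)) and O(revoke_manifest) yields O(not log_affidavit).
With premise 3, O(not log_affidavit ⊃ verify_summons), the K-axiom yields O(verify_summons).
Premise 8 is O(not serve_notice ⊃ not verify_summons); contrapositively O(verify_summons ⊃ serve_notice). Since O(verify_summons) holds, K gives O(serve_notice).
However, F(serve_notice) at premise 6 amounts to O(not serve_notice).
We now have both O(serve_notice) and O(not serve_notice) — serve_notice is simultaneously obligatory and forbidden, violating the D-axiom.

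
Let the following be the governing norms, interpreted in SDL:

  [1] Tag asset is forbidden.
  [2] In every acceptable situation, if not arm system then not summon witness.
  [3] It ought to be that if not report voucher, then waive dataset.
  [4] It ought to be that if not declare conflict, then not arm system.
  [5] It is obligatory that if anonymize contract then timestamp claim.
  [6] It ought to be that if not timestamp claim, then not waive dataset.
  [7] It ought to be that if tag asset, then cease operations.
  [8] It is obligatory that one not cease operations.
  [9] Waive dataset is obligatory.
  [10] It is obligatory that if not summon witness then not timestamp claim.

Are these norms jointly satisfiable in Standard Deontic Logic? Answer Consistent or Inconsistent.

Premise 7 is O(tag_asset → cease_operations), but O(tag_asset) is not derivable from the premises, so it does not yield O(cease_operations).
So O(cease_operations) is not derivable, and the apparent clash with O(¬cease_operations) does not arise.
A world satisfying every obligation exists (e.g. anonymize_contract=false, arm_system=true, cease_operations=false, declare_conflict=true, report_voucher=false, summon_witness=true, tag_asset=false, timestamp_claim=true, waive_dataset=true); no atom is both obligatory and forbidden, so the set is consistent.

Consistent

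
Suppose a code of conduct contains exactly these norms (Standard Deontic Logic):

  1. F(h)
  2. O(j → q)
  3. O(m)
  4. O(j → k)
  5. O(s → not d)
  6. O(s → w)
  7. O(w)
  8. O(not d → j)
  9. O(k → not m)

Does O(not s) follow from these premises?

From premise 3 we have O(m).
The contrapositive of premise 9 (O(k → not m)) is O(m → not k), and O(m) is already established, so O(not k).
The contrapositive of premise 4 (O(j → k)) is O(not k → not j), and O(not k) is already established, so O(not j).
The contrapositive of premise 8 (O(not d → j)) is O(not j → d), and O(not j) is already established, so O(d).
The contrapositive of premise 5 (O(s → not d)) is O(d → not s), and O(d) is already established, so O(not s).
Premises 1, 2, 6, 7 do not contribute to this derivation.
So O(not s) follows.

Yes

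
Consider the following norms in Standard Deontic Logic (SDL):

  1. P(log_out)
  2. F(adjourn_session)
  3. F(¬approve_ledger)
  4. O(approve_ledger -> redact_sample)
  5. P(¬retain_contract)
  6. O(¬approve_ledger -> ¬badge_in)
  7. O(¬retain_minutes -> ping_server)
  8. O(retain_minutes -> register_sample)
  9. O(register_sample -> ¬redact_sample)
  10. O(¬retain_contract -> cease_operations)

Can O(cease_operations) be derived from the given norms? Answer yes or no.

Premise 10 is O(¬retain_contract -> cease_operations), but O(¬retain_contract) is not derivable from the premises (the permission P(¬retain_contract) asserts only ¬O(retain_contract), not O(¬retain_contract)), so it does not yield O(cease_operations).
No other premise forces O(cease_operations). An ideal world satisfying every premise can still have cease_operations false, so O(cease_operations) is not derivable.

No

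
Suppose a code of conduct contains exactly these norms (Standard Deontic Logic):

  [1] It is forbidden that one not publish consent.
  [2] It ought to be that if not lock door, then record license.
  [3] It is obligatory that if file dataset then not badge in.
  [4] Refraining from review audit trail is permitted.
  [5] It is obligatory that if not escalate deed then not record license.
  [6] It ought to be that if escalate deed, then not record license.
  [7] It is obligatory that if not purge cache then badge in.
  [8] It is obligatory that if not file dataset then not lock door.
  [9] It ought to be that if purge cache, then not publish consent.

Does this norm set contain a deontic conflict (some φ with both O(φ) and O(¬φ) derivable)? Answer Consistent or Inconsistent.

Inconsistent

Premises 6 and 5 are O(escalate_deed → ¬record_license) and O(¬escalate_deed → ¬record_license); every ideal world satisfies escalate_deed or ¬escalate_deed, so in either case ¬record_license holds — hence O(¬record_license).
Premise 2, O(¬lock_door → record_license), contraposes to O(¬record_license → lock_door); with O(¬record_license) we get O(lock_door).
Premise 8 is O(¬file_dataset → ¬lock_door); contrapositively O(lock_door → file_dataset). Since O(lock_door) holds, K gives O(file_dataset).
Applying K to premise 3 (O(file_dataset → ¬badge_in)) and O(file_dataset) yields O(¬badge_in).
The contrapositive of premise 7 (O(¬purge_cache → badge_in)) is O(¬badge_in → purge_cache), and O(¬badge_in) is already established, so O(purge_cache).
Premise 9 is O(purge_cache → ¬publish_consent); since O(purge_cache), deontic closure gives O(¬publish_consent).
Yet premise 1 is F(¬publish_consent), i.e. O(publish_consent).
We now have both O(¬publish_consent) and O(publish_consent) — publish_consent is simultaneously obligatory and forbidden, violating the D-axiom.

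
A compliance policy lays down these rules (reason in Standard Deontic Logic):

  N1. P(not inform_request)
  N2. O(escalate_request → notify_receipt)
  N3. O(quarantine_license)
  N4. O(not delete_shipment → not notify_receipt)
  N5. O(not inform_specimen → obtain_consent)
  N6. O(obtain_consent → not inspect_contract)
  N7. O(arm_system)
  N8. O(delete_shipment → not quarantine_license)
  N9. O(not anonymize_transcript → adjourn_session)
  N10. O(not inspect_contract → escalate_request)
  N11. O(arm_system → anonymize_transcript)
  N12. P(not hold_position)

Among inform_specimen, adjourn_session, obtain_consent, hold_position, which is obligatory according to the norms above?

Premise 3 gives O(quarantine_license).
Premise 8, O(delete_shipment → not quarantine_license), contraposes to O(quarantine_license → not delete_shipment); with O(quarantine_license) we get O(not delete_shipment).
Premise 4 is O(not delete_shipment → not notify_receipt); since O(not delete_shipment), deontic closure gives O(not notify_receipt).
Premise 2 is O(escalate_request → notify_receipt); contrapositively O(not notify_receipt → not escalate_request). Since O(not notify_receipt) holds, K gives O(not escalate_request).
Premise 10 is O(not inspect_contract → escalate_request); contrapositively O(not escalate_request → inspect_contract). Since O(not escalate_request) holds, K gives O(inspect_contract).
Premise 6, O(obtain_consent → not inspect_contract), contraposes to O(inspect_contract → not obtain_consent); with O(inspect_contract) we get O(not obtain_consent).
Premise 5, O(not inform_specimen → obtain_consent), contraposes to O(not obtain_consent → inform_specimen); with O(not obtain_consent) we get O(inform_specimen).
So O(inform_specimen) holds — inform_specimen is obligatory. None of the other listed options is made obligatory by any chain of premises.

inform_specimen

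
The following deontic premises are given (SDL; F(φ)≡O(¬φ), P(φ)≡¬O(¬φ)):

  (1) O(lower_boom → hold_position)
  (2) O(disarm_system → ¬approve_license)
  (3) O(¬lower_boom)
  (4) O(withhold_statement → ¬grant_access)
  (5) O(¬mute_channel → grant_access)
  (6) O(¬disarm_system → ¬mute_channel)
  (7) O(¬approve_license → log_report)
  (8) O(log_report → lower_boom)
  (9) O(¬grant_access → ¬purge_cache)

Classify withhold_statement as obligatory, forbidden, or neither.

Premise 3 gives O(¬lower_boom).
Premise 8, O(log_report → lower_boom), contraposes to O(¬lower_boom → ¬log_report); with O(¬lower_boom) we get O(¬log_report).
Premise 7, O(¬approve_license → log_report), contraposes to O(¬log_report → approve_license); with O(¬log_report) we get O(approve_license).
Premise 2 is O(disarm_system → ¬approve_license); contrapositively O(approve_license → ¬disarm_system). Since O(approve_license) holds, K gives O(¬disarm_system).
Applying K to premise 6 (O(¬disarm_system → ¬mute_channel)) and O(¬disarm_system) yields O(¬mute_channel).
Premise 5 is O(¬mute_channel → grant_access); since O(¬mute_channel), deontic closure gives O(grant_access).
Premise 4 is O(withhold_statement → ¬grant_access); contrapositively O(grant_access → ¬withhold_statement). Since O(grant_access) holds, K gives O(¬withhold_statement).
Premises 1, 9 do not contribute to this derivation.
Thus O(¬withhold_statement), which is F(withhold_statement): withhold_statement is forbidden.

Forbidden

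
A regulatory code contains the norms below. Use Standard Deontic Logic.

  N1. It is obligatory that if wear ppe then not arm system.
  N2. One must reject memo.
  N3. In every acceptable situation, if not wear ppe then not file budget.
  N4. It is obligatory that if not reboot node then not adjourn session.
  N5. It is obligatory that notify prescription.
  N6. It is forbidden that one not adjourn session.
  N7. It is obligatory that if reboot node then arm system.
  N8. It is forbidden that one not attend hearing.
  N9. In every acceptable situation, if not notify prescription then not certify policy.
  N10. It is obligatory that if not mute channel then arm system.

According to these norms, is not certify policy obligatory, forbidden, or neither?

Premise 9 is O(¬notify_prescription → ¬certify_policy), but O(¬notify_prescription) is not derivable from the premises, so it does not yield O(¬certify_policy).
No premise or chain of K-axiom applications forces O(¬certify_policy), and none forces O(certify_policy). So ¬certify_policy is neither obligatory nor forbidden under these norms.

Neither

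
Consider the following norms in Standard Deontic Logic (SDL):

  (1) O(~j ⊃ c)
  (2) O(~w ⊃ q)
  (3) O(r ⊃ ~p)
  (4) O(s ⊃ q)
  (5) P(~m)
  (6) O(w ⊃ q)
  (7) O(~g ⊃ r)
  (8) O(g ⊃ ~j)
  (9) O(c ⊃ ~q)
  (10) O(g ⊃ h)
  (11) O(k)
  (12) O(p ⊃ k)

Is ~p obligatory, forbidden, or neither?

Premises 6 and 2 are O(w ⊃ q) and O(~w ⊃ q); every ideal world satisfies w or ~w, so in either case q holds — hence O(q).
Premise 9, O(c ⊃ ~q), contraposes to O(q ⊃ ~c); with O(q) we get O(~c).
Premise 1 is O(~j ⊃ c); contrapositively O(~c ⊃ j). Since O(~c) holds, K gives O(j).
Premise 8, O(g ⊃ ~j), contraposes to O(j ⊃ ~g); with O(j) we get O(~g).
With premise 7, O(~g ⊃ r), the K-axiom yields O(r).
From O(r) and premise 3, O(r ⊃ ~p), we obtain O(~p).
Premises 4, 5, 10, 11, 12 do not contribute to this derivation.
Hence ~p is obligatory.

Obligatory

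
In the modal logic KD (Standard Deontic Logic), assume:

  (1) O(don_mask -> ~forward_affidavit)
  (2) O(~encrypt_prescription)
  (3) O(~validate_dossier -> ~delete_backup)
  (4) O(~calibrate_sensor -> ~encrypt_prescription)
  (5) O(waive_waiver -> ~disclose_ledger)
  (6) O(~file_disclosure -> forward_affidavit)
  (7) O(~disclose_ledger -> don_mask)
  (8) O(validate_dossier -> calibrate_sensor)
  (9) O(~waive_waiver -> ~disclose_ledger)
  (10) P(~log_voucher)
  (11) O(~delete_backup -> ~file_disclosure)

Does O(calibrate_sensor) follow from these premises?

Yes

By case analysis on ~waive_waiver: premise 9 gives O(~waive_waiver -> ~disclose_ledger) and premise 5 gives O(waive_waiver -> ~disclose_ledger), so O(~disclose_ledger) either way.
With premise 7, O(~disclose_ledger -> don_mask), the K-axiom yields O(don_mask).
Applying K to premise 1 (O(don_mask -> ~forward_affidavit)) and O(don_mask) yields O(~forward_affidavit).
The contrapositive of premise 6 (O(~file_disclosure -> forward_affidavit)) is O(~forward_affidavit -> file_disclosure), and O(~forward_affidavit) is already established, so O(file_disclosure).
Premise 11 is O(~delete_backup -> ~file_disclosure); contrapositively O(file_disclosure -> delete_backup). Since O(file_disclosure) holds, K gives O(delete_backup).
Premise 3, O(~validate_dossier -> ~delete_backup), contraposes to O(delete_backup -> validate_dossier); with O(delete_backup) we get O(validate_dossier).
Premise 8 is O(validate_dossier -> calibrate_sensor); since O(validate_dossier), deontic closure gives O(calibrate_sensor).
Premises 2, 4, 10 do not contribute to this derivation.
So O(calibrate_sensor) follows.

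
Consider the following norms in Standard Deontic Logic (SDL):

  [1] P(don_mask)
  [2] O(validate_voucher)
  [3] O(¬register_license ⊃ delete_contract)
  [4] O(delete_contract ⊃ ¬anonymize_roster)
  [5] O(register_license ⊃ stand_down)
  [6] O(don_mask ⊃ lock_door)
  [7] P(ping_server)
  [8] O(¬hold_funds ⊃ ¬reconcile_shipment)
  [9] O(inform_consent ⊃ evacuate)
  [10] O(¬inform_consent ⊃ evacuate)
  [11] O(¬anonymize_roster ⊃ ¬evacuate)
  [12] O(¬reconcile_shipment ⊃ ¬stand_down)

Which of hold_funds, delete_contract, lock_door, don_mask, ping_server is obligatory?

Premises 10 and 9 are O(¬inform_consent ⊃ evacuate) and O(inform_consent ⊃ evacuate); every ideal world satisfies ¬inform_consent or inform_consent, so in either case evacuate holds — hence O(evacuate).
Premise 11, O(¬anonymize_roster ⊃ ¬evacuate), contraposes to O(evacuate ⊃ anonymize_roster); with O(evacuate) we get O(anonymize_roster).
Premise 4 is O(delete_contract ⊃ ¬anonymize_roster); contrapositively O(anonymize_roster ⊃ ¬delete_contract). Since O(anonymize_roster) holds, K gives O(¬delete_contract).
The contrapositive of premise 3 (O(¬register_license ⊃ delete_contract)) is O(¬delete_contract ⊃ register_license), and O(¬delete_contract) is already established, so O(register_license).
With premise 5, O(register_license ⊃ stand_down), the K-axiom yields O(stand_down).
Premise 12 is O(¬reconcile_shipment ⊃ ¬stand_down); contrapositively O(stand_down ⊃ reconcile_shipment). Since O(stand_down) holds, K gives O(reconcile_shipment).
The contrapositive of premise 8 (O(¬hold_funds ⊃ ¬reconcile_shipment)) is O(reconcile_shipment ⊃ hold_funds), and O(reconcile_shipment) is already established, so O(hold_funds).
So O(hold_funds) holds — hold_funds is obligatory. None of the other listed options is made obligatory by any chain of premises.

hold_funds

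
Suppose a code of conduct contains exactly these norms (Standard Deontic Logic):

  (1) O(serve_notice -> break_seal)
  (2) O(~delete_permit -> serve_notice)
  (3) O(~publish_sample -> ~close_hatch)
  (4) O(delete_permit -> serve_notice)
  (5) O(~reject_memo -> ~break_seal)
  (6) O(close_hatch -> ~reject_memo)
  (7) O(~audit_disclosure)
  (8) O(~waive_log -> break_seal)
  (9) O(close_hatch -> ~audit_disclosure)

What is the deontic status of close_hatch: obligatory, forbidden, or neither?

By case analysis on delete_permit: premise 4 gives O(delete_permit -> serve_notice) and premise 2 gives O(~delete_permit -> serve_notice), so O(serve_notice) either way.
Premise 1 is O(serve_notice -> break_seal); since O(serve_notice), deontic closure gives O(break_seal).
Premise 5 is O(~reject_memo -> ~break_seal); contrapositively O(break_seal -> reject_memo). Since O(break_seal) holds, K gives O(reject_memo).
The contrapositive of premise 6 (O(close_hatch -> ~reject_memo)) is O(reject_memo -> ~close_hatch), and O(reject_memo) is already established, so O(~close_hatch).
Premises 3, 7, 8, 9 do not contribute to this derivation.
Thus O(~close_hatch), which is F(close_hatch): close_hatch is forbidden.

Forbidden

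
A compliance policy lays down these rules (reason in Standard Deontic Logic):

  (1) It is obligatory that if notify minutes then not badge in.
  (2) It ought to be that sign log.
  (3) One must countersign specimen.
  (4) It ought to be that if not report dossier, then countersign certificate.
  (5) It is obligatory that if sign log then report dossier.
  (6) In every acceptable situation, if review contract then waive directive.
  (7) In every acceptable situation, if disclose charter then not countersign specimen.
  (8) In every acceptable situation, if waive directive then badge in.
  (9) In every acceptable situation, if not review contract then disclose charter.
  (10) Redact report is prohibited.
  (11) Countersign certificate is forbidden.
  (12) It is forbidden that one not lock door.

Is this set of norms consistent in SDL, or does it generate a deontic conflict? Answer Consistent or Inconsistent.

Consistent

Premise 4 is O(¬report_dossier → countersign_certificate), but O(¬report_dossier) is not derivable from the premises, so it does not yield O(countersign_certificate).
So O(countersign_certificate) is not derivable, and the apparent clash with O(¬countersign_certificate) does not arise.
A world satisfying every obligation exists (e.g. badge_in=true, countersign_certificate=false, countersign_specimen=true, disclose_charter=false, lock_door=true, notify_minutes=false, redact_report=false, report_dossier=true, review_contract=true, sign_log=true, waive_directive=true); no atom is both obligatory and forbidden, so the set is consistent.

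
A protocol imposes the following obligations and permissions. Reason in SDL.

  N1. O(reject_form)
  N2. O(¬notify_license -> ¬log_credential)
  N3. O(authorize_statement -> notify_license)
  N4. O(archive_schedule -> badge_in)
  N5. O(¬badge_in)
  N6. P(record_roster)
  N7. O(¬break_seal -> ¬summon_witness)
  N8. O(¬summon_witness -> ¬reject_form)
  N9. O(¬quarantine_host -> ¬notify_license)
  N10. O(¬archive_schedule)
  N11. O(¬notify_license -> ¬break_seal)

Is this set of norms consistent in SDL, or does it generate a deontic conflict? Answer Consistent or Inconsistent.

Consistent

Premise 4 is O(archive_schedule -> badge_in), but O(archive_schedule) is not derivable from the premises, so it does not yield O(badge_in).
So O(badge_in) is not derivable, and the apparent clash with O(¬badge_in) does not arise.
A world satisfying every obligation exists (e.g. archive_schedule=false, authorize_statement=false, badge_in=false, break_seal=true, log_credential=false, notify_license=true, quarantine_host=true, record_roster=false, reject_form=true, summon_witness=true); no atom is both obligatory and forbidden, so the set is consistent.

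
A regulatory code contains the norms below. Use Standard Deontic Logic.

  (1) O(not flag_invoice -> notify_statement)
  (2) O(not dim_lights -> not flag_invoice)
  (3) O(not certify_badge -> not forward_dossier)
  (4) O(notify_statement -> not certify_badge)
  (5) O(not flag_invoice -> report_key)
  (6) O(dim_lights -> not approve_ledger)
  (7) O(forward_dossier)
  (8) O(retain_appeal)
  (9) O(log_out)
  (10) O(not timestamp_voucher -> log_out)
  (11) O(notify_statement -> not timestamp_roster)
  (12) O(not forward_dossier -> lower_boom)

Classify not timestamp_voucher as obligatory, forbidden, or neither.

Premise 10 is O(not timestamp_voucher -> log_out); even if O(log_out) held, inferring O(not timestamp_voucher) would be affirming the consequent — invalid.
No premise or chain of K-axiom applications forces O(not timestamp_voucher), and none forces O(timestamp_voucher). So not timestamp_voucher is neither obligatory nor forbidden under these norms.

Neither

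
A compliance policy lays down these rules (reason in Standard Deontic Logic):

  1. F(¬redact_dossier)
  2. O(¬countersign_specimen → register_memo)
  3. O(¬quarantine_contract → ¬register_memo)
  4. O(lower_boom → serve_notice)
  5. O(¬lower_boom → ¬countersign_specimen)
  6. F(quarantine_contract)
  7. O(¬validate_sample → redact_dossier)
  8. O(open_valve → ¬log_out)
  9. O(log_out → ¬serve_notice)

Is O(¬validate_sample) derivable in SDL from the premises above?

No

Premise 7 is O(¬validate_sample → redact_dossier); even if O(redact_dossier) held, inferring O(¬validate_sample) would be affirming the consequent — invalid.
No other premise forces O(¬validate_sample). An ideal world satisfying every premise can still have ¬validate_sample false, so O(¬validate_sample) is not derivable.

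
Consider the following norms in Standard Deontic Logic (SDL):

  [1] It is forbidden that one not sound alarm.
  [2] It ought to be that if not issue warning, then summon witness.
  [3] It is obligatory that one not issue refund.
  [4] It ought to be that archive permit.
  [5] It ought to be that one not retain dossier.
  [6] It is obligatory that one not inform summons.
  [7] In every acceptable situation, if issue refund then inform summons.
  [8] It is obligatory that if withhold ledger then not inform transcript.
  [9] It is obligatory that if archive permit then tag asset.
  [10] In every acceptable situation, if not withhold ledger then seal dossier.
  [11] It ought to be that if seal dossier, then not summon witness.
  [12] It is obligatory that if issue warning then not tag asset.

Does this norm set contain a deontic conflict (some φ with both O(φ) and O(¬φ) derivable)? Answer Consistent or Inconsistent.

Consistent

Premise 7 is O(issue_refund → inform_summons), but O(issue_refund) is not derivable from the premises, so it does not yield O(inform_summons).
So O(inform_summons) is not derivable, and the apparent clash with O(¬inform_summons) does not arise.
A world satisfying every obligation exists (e.g. archive_permit=true, inform_summons=false, inform_transcript=false, issue_refund=false, issue_warning=false, retain_dossier=false, seal_dossier=false, sound_alarm=true, summon_witness=true, tag_asset=true, withhold_ledger=true); no atom is both obligatory and forbidden, so the set is consistent.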